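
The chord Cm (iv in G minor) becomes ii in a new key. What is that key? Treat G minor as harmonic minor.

B♭ major

The numeral ii denotes a minor triad on scale degree 2. With C on degree 2, the tonic of the new key is B♭.
Degree 2 carries a minor triad in major keys, so the destination is B♭ major.
Check: the diatonic triads of B♭ major are B♭ (I), Cm (ii), Dm (iii), E♭ (IV), F (V), Gm (vi), Adim (vii°) — Cm is indeed ii.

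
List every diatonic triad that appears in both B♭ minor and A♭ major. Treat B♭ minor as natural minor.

Triads in B♭ minor (natural minor): B♭m (i), Cdim (ii°), D♭ (III), E♭m (iv), Fm (v), G♭ (VI), A♭ (VII).
Triads in A♭ major: A♭ (I), B♭m (ii), Cm (iii), D♭ (IV), E♭ (V), Fm (vi), Gdim (vii°).
Shared triads with their functions: B♭m (i in B♭ minor, ii in A♭ major); D♭ (III in B♭ minor, IV in A♭ major); Fm (v in B♭ minor, vi in A♭ major); A♭ (VII in B♭ minor, I in A♭ major).

B♭m, D♭, Fm, A♭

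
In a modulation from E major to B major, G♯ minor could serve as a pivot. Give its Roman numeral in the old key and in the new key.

The scale of E major is E F♯ G♯ A B C♯ D♯; G♯ is degree 3, and the triad built there (G♯-B-D♯) is minor, so it is iii.
The scale of B major is B C♯ D♯ E F♯ G♯ A♯; G♯ is degree 6, and the triad built there (G♯-B-D♯) is minor, so it is vi.

iii in E major; vi in B major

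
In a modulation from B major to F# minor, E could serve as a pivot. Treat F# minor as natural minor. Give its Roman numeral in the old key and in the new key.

IV in B major; VII in F# minor

The scale of B major is B C# D# E F# G# A#; E is degree 4, and the triad built there (E-G#-B) is major, so it is IV.
The scale of F# minor (natural minor) is F# G# A B C# D E; E is degree 7, and the triad built there (E-G#-B) is major, so it is VII.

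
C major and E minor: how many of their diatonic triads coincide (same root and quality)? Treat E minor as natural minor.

Diatonic triads of C major: C major (I), D minor (ii), E minor (iii), F major (IV), G major (V), A minor (vi), B diminished (vii°).
Diatonic triads of E minor (natural minor): E minor (i), F# diminished (ii°), G major (III), A minor (iv), B minor (v), C major (VI), D major (VII).
Matching root and quality in both lists: C major, E minor, G major, A minor.
That gives 4 common triads.

4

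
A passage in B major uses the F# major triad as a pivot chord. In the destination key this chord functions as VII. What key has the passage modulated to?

G# minor

The numeral VII denotes a major triad on scale degree 7. With F# on degree 7, the tonic of the new key is G#.
Degree 7 carries a major triad in natural-minor keys, so the destination is G# minor.
Check: the diatonic triads of G# minor (natural minor) are G#m (i), A#dim (ii°), B (III), C#m (iv), D#m (v), E (VI), F# (VII) — F# major is indeed VII.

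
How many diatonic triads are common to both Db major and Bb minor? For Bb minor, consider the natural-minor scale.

7

Diatonic triads of Db major: Db (I), Ebm (ii), Fm (iii), Gb (IV), Ab (V), Bbm (vi), Cdim (vii°).
Diatonic triads of Bb minor (natural minor): Bbm (i), Cdim (ii°), Db (III), Ebm (iv), Fm (v), Gb (VI), Ab (VII).
Matching root and quality in both lists: Db, Ebm, Fm, Gb, Ab, Bbm, Cdim.
That gives 7 common triads.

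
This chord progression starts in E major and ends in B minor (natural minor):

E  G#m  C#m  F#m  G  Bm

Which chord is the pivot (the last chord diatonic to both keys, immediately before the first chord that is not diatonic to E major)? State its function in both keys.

F#m — ii in E major, v in B minor

Chords diatonic to E major: E, F#m, G#m, A, B, C#m, D#dim.
Reading the progression, the first chord not in that set is G, so the modulation leaves E major there.
The chord immediately before G is F#m, which is diatonic to both keys: ii in E major and v in B minor.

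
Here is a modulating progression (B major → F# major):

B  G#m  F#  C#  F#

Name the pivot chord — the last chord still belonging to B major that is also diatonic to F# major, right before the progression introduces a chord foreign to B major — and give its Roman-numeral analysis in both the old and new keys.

F# — V in B major, I in F# major

Chords diatonic to B major: B, C#m, D#m, E, F#, G#m, A#dim.
Reading the progression, the first chord not in that set is C#, so the modulation leaves B major there.
The chord immediately before C# is F#, which is diatonic to both keys: V in B major and I in F# major.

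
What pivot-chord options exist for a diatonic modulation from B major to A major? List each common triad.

C#m, E

Triads in B major: B (I), C#m (ii), D#m (iii), E (IV), F# (V), G#m (vi), A#dim (vii°).
Triads in A major: A (I), Bm (ii), C#m (iii), D (IV), E (V), F#m (vi), G#dim (vii°).
Shared triads with their functions: C#m (ii in B major, iii in A major); E (IV in B major, V in A major).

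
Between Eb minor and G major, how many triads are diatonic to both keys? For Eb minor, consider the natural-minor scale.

Diatonic triads of Eb minor (natural minor): Eb minor (i), F diminished (ii°), Gb major (III), Ab minor (iv), Bb minor (v), Cb major (VI), Db major (VII).
Diatonic triads of G major: G major (I), A minor (ii), B minor (iii), C major (IV), D major (V), E minor (vi), F# diminished (vii°).
No triad has the same root and quality in both keys.

0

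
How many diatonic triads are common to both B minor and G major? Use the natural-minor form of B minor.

4

Diatonic triads of B minor (natural minor): Bm (i), C#dim (ii°), D (III), Em (iv), F#m (v), G (VI), A (VII).
Diatonic triads of G major: G (I), Am (ii), Bm (iii), C (IV), D (V), Em (vi), F#dim (vii°).
Matching root and quality in both lists: Bm, D, Em, G.
That gives 4 common triads.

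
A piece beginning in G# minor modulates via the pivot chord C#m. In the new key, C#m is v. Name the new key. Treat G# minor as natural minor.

F# minor

The numeral v denotes a minor triad on scale degree 5. With C# on degree 5, the tonic of the new key is F#.
Degree 5 carries a minor triad in natural-minor keys, so the destination is F# minor.
Check: the diatonic triads of F# minor (natural minor) are F#m (i), G#dim (ii°), A (III), Bm (iv), C#m (v), D (VI), E (VII) — C#m is indeed v.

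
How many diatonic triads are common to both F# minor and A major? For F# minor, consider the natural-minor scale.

7

Diatonic triads of F# minor (natural minor): F# minor (i), G# diminished (ii°), A major (III), B minor (iv), C# minor (v), D major (VI), E major (VII).
Diatonic triads of A major: A major (I), B minor (ii), C# minor (iii), D major (IV), E major (V), F# minor (vi), G# diminished (vii°).
Matching root and quality in both lists: F# minor, G# diminished, A major, B minor, C# minor, D major, E major.
That gives 7 common triads.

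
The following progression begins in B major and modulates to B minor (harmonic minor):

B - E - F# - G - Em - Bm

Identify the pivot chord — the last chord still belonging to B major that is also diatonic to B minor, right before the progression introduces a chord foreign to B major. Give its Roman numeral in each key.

F# — V in B major, V in B minor

Chords diatonic to B major: B, C#m, D#m, E, F#, G#m, A#dim.
Reading the progression, the first chord not in that set is G, so the modulation leaves B major there.
The chord immediately before G is F#, which is diatonic to both keys: V in B major and V in B minor.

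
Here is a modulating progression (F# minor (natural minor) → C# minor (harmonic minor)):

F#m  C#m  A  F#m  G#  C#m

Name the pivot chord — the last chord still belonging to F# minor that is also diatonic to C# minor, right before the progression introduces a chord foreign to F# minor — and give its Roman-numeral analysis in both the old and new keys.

Chords diatonic to F# minor: F#m, G#dim, A, Bm, C#m, D, E.
Reading the progression, the first chord not in that set is G#, so the modulation leaves F# minor there.
The chord immediately before G# is F#m, which is diatonic to both keys: i in F# minor and iv in C# minor.

F#m — i in F# minor, iv in C# minor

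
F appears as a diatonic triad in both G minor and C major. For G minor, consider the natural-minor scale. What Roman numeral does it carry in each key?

The scale of G minor (natural minor) is G A B♭ C D E♭ F; F is degree 7, and the triad built there (F-A-C) is major, so it is VII.
The scale of C major is C D E F G A B; F is degree 4, and the triad built there (F-A-C) is major, so it is IV.

VII in G minor; IV in C major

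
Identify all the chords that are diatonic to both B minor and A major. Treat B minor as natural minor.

Bm, D, F♯m, A

Triads in B minor (natural minor): B minor (i), C♯ diminished (ii°), D major (III), E minor (iv), F♯ minor (v), G major (VI), A major (VII).
Triads in A major: A major (I), B minor (ii), C♯ minor (iii), D major (IV), E major (V), F♯ minor (vi), G♯ diminished (vii°).
Shared triads with their functions: B minor (i in B minor, ii in A major); D major (III in B minor, IV in A major); F♯ minor (v in B minor, vi in A major); A major (VII in B minor, I in A major).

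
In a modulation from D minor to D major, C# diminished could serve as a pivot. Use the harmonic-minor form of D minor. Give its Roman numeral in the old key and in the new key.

vii° in D minor; vii° in D major

The scale of D minor (harmonic minor) is D E F G A Bb C#; C# is degree 7, and the triad built there (C#-E-G) is diminished, so it is vii°.
The scale of D major is D E F# G A B C#; C# is degree 7, and the triad built there (C#-E-G) is diminished, so it is vii°.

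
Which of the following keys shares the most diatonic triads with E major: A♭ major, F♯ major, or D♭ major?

F♯ major

Triads of E major: E major (I), F♯ minor (ii), G♯ minor (iii), A major (IV), B major (V), C♯ minor (vi), D♯ diminished (vii°).
A♭ major shares 0: none.
F♯ major shares 2: G♯m, B.
D♭ major shares 0: none.
The most common triads (2) are shared with F♯ major.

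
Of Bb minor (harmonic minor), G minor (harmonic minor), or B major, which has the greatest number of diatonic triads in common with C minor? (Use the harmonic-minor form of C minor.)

Triads of C minor (harmonic minor): Cm (i), Ddim (ii°), Ebaug (III+), Fm (iv), G (V), Ab (VI), Bdim (vii°).
Bb minor (harmonic minor) shares 0: none.
G minor (harmonic minor) shares 1: Cm.
B major shares 0: none.
The most common triads (1) are shared with G minor.

G minor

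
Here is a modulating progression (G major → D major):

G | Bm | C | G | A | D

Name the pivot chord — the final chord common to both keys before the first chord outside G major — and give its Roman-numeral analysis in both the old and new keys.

Chords diatonic to G major: G, Am, Bm, C, D, Em, F#dim.
Reading the progression, the first chord not in that set is A, so the modulation leaves G major there.
The chord immediately before A is G, which is diatonic to both keys: I in G major and IV in D major.

G — I in G major, IV in D major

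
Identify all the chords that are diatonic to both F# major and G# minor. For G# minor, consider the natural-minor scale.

Triads in F# major: F# (I), G#m (ii), A#m (iii), B (IV), C# (V), D#m (vi), E#dim (vii°).
Triads in G# minor (natural minor): G#m (i), A#dim (ii°), B (III), C#m (iv), D#m (v), E (VI), F# (VII).
Shared triads with their functions: F# (I in F# major, VII in G# minor); G#m (ii in F# major, i in G# minor); B (IV in F# major, III in G# minor); D#m (vi in F# major, v in G# minor).

F#, G#m, B, D#m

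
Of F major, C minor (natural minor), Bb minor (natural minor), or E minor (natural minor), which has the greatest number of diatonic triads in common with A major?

E minor

Triads of A major: A major (I), B minor (ii), C# minor (iii), D major (IV), E major (V), F# minor (vi), G# diminished (vii°).
F major shares 0: none.
C minor (natural minor) shares 0: none.
Bb minor (natural minor) shares 0: none.
E minor (natural minor) shares 2: Bm, D.
The most common triads (2) are shared with E minor.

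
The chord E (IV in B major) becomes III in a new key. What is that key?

C# minor

The numeral III denotes a major triad on scale degree 3. With E on degree 3, the tonic of the new key is C#.
Degree 3 carries a major triad in natural-minor keys, so the destination is C# minor.
Check: the diatonic triads of C# minor (natural minor) are C#m (i), D#dim (ii°), E (III), F#m (iv), G#m (v), A (VI), B (VII) — E is indeed III.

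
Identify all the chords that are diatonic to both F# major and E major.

G#m, B

Triads in F# major: F# major (I), G# minor (ii), A# minor (iii), B major (IV), C# major (V), D# minor (vi), E# diminished (vii°).
Triads in E major: E major (I), F# minor (ii), G# minor (iii), A major (IV), B major (V), C# minor (vi), D# diminished (vii°).
Shared triads with their functions: G# minor (ii in F# major, iii in E major); B major (IV in F# major, V in E major).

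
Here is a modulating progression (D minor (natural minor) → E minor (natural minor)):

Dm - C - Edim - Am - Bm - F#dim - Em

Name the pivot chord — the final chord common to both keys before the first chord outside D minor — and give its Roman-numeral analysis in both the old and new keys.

Chords diatonic to D minor: Dm, Edim, F, Gm, Am, Bb, C.
Reading the progression, the first chord not in that set is Bm, so the modulation leaves D minor there.
The chord immediately before Bm is Am, which is diatonic to both keys: v in D minor and iv in E minor.

Am — v in D minor, iv in E minor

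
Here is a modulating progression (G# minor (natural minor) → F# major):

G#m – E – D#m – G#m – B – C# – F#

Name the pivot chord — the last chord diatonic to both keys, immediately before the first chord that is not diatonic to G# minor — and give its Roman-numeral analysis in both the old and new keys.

Chords diatonic to G# minor: G#m, A#dim, B, C#m, D#m, E, F#.
Reading the progression, the first chord not in that set is C#, so the modulation leaves G# minor there.
The chord immediately before C# is B, which is diatonic to both keys: III in G# minor and IV in F# major.

B — III in G# minor, IV in F# major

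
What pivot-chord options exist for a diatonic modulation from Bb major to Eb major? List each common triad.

Bb, Cm, Eb, Gm

Triads in Bb major: Bb (I), Cm (ii), Dm (iii), Eb (IV), F (V), Gm (vi), Adim (vii°).
Triads in Eb major: Eb (I), Fm (ii), Gm (iii), Ab (IV), Bb (V), Cm (vi), Ddim (vii°).
Shared triads with their functions: Bb (I in Bb major, V in Eb major); Cm (ii in Bb major, vi in Eb major); Eb (IV in Bb major, I in Eb major); Gm (vi in Bb major, iii in Eb major).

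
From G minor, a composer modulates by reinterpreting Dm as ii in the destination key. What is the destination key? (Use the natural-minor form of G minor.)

C major

The numeral ii denotes a minor triad on scale degree 2. With D on degree 2, the tonic of the new key is C.
Degree 2 carries a minor triad in major keys, so the destination is C major.
Check: the diatonic triads of C major are C (I), Dm (ii), Em (iii), F (IV), G (V), Am (vi), Bdim (vii°) — Dm is indeed ii.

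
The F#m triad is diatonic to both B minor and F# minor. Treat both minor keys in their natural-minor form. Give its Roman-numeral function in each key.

v in B minor; i in F# minor

The scale of B minor (natural minor) is B C# D E F# G A; F# is degree 5, and the triad built there (F#-A-C#) is minor, so it is v.
The scale of F# minor (natural minor) is F# G# A B C# D E; F# is degree 1, and the triad built there (F#-A-C#) is minor, so it is i.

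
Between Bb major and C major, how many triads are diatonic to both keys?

2

Diatonic triads of Bb major: Bb (I), Cm (ii), Dm (iii), Eb (IV), F (V), Gm (vi), Adim (vii°).
Diatonic triads of C major: C (I), Dm (ii), Em (iii), F (IV), G (V), Am (vi), Bdim (vii°).
Matching root and quality in both lists: Dm, F.
That gives 2 common triads.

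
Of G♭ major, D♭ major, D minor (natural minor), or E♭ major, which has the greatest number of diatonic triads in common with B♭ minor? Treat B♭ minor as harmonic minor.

Triads of B♭ minor (harmonic minor): B♭m (i), Cdim (ii°), D♭aug (III+), E♭m (iv), F (V), G♭ (VI), Adim (vii°).
G♭ major shares 3: B♭m, E♭m, G♭.
D♭ major shares 4: B♭m, Cdim, E♭m, G♭.
D minor (natural minor) shares 1: F.
E♭ major shares 0: none.
The most common triads (4) are shared with D♭ major.

D♭ major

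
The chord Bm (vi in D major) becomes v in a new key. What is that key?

E minor

The numeral v denotes a minor triad on scale degree 5. With B on degree 5, the tonic of the new key is E.
Degree 5 carries a minor triad in natural-minor keys, so the destination is E minor.
Check: the diatonic triads of E minor (natural minor) are Em (i), F♯dim (ii°), G (III), Am (iv), Bm (v), C (VI), D (VII) — Bm is indeed v.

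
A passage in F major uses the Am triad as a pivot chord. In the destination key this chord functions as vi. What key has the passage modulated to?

The numeral vi denotes a minor triad on scale degree 6. With A on degree 6, the tonic of the new key is C.
Degree 6 carries a minor triad in major keys, so the destination is C major.
Check: the diatonic triads of C major are C (I), Dm (ii), Em (iii), F (IV), G (V), Am (vi), Bdim (vii°) — Am is indeed vi.

C major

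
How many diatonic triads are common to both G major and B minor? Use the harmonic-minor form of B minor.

Diatonic triads of G major: G major (I), A minor (ii), B minor (iii), C major (IV), D major (V), E minor (vi), F# diminished (vii°).
Diatonic triads of B minor (harmonic minor): B minor (i), C# diminished (ii°), D augmented (III+), E minor (iv), F# major (V), G major (VI), A# diminished (vii°).
Matching root and quality in both lists: G major, B minor, E minor.
That gives 3 common triads.

3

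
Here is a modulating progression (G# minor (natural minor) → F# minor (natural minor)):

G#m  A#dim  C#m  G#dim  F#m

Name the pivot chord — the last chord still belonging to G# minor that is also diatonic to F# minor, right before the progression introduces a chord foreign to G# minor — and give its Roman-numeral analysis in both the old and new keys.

C#m — iv in G# minor, v in F# minor

Chords diatonic to G# minor: G#m, A#dim, B, C#m, D#m, E, F#.
Reading the progression, the first chord not in that set is G#dim, so the modulation leaves G# minor there.
The chord immediately before G#dim is C#m, which is diatonic to both keys: iv in G# minor and v in F# minor.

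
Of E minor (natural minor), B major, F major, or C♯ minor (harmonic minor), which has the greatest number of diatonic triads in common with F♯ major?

Triads of F♯ major: F♯ (I), G♯m (ii), A♯m (iii), B (IV), C♯ (V), D♯m (vi), E♯dim (vii°).
E minor (natural minor) shares 0: none.
B major shares 4: F♯, G♯m, B, D♯m.
F major shares 0: none.
C♯ minor (harmonic minor) shares 0: none.
The most common triads (4) are shared with B major.

B major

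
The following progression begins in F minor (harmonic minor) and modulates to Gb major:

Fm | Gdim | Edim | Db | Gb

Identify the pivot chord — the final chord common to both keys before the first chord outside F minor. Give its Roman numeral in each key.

Chords diatonic to F minor: Fm, Gdim, Abaug, Bbm, C, Db, Edim.
Reading the progression, the first chord not in that set is Gb, so the modulation leaves F minor there.
The chord immediately before Gb is Db, which is diatonic to both keys: VI in F minor and V in Gb major.

Db — VI in F minor, V in Gb major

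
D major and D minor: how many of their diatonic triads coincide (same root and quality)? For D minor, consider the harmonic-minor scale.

Diatonic triads of D major: D (I), Em (ii), F#m (iii), G (IV), A (V), Bm (vi), C#dim (vii°).
Diatonic triads of D minor (harmonic minor): Dm (i), Edim (ii°), Faug (III+), Gm (iv), A (V), Bb (VI), C#dim (vii°).
Matching root and quality in both lists: A, C#dim.
That gives 2 common triads.

2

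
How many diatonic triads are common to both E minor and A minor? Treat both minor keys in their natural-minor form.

4

Diatonic triads of E minor (natural minor): Em (i), F#dim (ii°), G (III), Am (iv), Bm (v), C (VI), D (VII).
Diatonic triads of A minor (natural minor): Am (i), Bdim (ii°), C (III), Dm (iv), Em (v), F (VI), G (VII).
Matching root and quality in both lists: Em, G, Am, C.
That gives 4 common triads.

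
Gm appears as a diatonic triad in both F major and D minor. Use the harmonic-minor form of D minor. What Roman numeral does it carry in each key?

ii in F major; iv in D minor

The scale of F major is F G A Bb C D E; G is degree 2, and the triad built there (G-Bb-D) is minor, so it is ii.
The scale of D minor (harmonic minor) is D E F G A Bb C#; G is degree 4, and the triad built there (G-Bb-D) is minor, so it is iv.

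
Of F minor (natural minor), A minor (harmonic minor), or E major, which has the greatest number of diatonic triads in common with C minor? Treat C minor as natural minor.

Triads of C minor (natural minor): Cm (i), Ddim (ii°), E♭ (III), Fm (iv), Gm (v), A♭ (VI), B♭ (VII).
F minor (natural minor) shares 4: Cm, E♭, Fm, A♭.
A minor (harmonic minor) shares 0: none.
E major shares 0: none.
The most common triads (4) are shared with F minor.

F minor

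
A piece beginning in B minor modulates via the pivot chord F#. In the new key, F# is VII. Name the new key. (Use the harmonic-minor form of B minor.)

The numeral VII denotes a major triad on scale degree 7. With F# on degree 7, the tonic of the new key is G#.
Degree 7 carries a major triad in natural-minor keys, so the destination is G# minor.
Check: the diatonic triads of G# minor (natural minor) are G#m (i), A#dim (ii°), B (III), C#m (iv), D#m (v), E (VI), F# (VII) — F# is indeed VII.

G# minor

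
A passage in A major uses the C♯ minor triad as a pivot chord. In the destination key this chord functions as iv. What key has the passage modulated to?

The numeral iv denotes a minor triad on scale degree 4. With C♯ on degree 4, the tonic of the new key is G♯.
Degree 4 carries a minor triad in minor keys, so the destination is G♯ minor.
Check: the diatonic triads of G♯ minor (natural minor) are G♯m (i), A♯dim (ii°), B (III), C♯m (iv), D♯m (v), E (VI), F♯ (VII) — C♯ minor is indeed iv.

G♯ minor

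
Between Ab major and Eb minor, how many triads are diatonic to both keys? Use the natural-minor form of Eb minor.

Diatonic triads of Ab major: Ab (I), Bbm (ii), Cm (iii), Db (IV), Eb (V), Fm (vi), Gdim (vii°).
Diatonic triads of Eb minor (natural minor): Ebm (i), Fdim (ii°), Gb (III), Abm (iv), Bbm (v), Cb (VI), Db (VII).
Matching root and quality in both lists: Bbm, Db.
That gives 2 common triads.

2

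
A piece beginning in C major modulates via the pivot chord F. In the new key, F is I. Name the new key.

F major

The numeral I denotes a major triad on scale degree 1. With F on degree 1, the tonic of the new key is F.
Degree 1 carries a major triad in major keys, so the destination is F major.
Check: the diatonic triads of F major are F (I), Gm (ii), Am (iii), Bb (IV), C (V), Dm (vi), Edim (vii°) — F is indeed I.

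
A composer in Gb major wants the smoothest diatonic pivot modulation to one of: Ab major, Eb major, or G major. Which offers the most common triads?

Triads of Gb major: Gb (I), Abm (ii), Bbm (iii), Cb (IV), Db (V), Ebm (vi), Fdim (vii°).
Ab major shares 2: Bbm, Db.
Eb major shares 0: none.
G major shares 0: none.
The most common triads (2) are shared with Ab major.

Ab major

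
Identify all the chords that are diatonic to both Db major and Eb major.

Triads in Db major: Db (I), Ebm (ii), Fm (iii), Gb (IV), Ab (V), Bbm (vi), Cdim (vii°).
Triads in Eb major: Eb (I), Fm (ii), Gm (iii), Ab (IV), Bb (V), Cm (vi), Ddim (vii°).
Shared triads with their functions: Fm (iii in Db major, ii in Eb major); Ab (V in Db major, IV in Eb major).

Fm, Ab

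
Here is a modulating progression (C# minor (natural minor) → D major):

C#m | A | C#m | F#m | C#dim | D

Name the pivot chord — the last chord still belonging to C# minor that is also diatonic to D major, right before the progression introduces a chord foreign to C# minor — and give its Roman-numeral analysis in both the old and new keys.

Chords diatonic to C# minor: C#m, D#dim, E, F#m, G#m, A, B.
Reading the progression, the first chord not in that set is C#dim, so the modulation leaves C# minor there.
The chord immediately before C#dim is F#m, which is diatonic to both keys: iv in C# minor and iii in D major.

F#m — iv in C# minor, iii in D major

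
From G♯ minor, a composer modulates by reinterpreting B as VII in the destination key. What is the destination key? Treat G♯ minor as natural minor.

The numeral VII denotes a major triad on scale degree 7. With B on degree 7, the tonic of the new key is C♯.
Degree 7 carries a major triad in natural-minor keys, so the destination is C♯ minor.
Check: the diatonic triads of C♯ minor (natural minor) are C♯m (i), D♯dim (ii°), E (III), F♯m (iv), G♯m (v), A (VI), B (VII) — B is indeed VII.

C♯ minor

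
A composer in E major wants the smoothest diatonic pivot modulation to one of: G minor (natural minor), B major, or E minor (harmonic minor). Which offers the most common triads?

B major

Triads of E major: E major (I), F# minor (ii), G# minor (iii), A major (IV), B major (V), C# minor (vi), D# diminished (vii°).
G minor (natural minor) shares 0: none.
B major shares 4: E, G#m, B, C#m.
E minor (harmonic minor) shares 2: B, D#dim.
The most common triads (4) are shared with B major.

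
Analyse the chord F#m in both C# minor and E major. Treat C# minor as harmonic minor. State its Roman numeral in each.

The scale of C# minor (harmonic minor) is C# D# E F# G# A B#; F# is degree 4, and the triad built there (F#-A-C#) is minor, so it is iv.
The scale of E major is E F# G# A B C# D#; F# is degree 2, and the triad built there (F#-A-C#) is minor, so it is ii.

iv in C# minor; ii in E major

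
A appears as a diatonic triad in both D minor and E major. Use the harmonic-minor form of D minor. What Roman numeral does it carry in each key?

V in D minor; IV in E major

The scale of D minor (harmonic minor) is D E F G A Bb C#; A is degree 5, and the triad built there (A-C#-E) is major, so it is V.
The scale of E major is E F# G# A B C# D#; A is degree 4, and the triad built there (A-C#-E) is major, so it is IV.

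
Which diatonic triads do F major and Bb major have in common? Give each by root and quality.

F, Gm, Bb, Dm

Triads in F major: F (I), Gm (ii), Am (iii), Bb (IV), C (V), Dm (vi), Edim (vii°).
Triads in Bb major: Bb (I), Cm (ii), Dm (iii), Eb (IV), F (V), Gm (vi), Adim (vii°).
Shared triads with their functions: F (I in F major, V in Bb major); Gm (ii in F major, vi in Bb major); Bb (IV in F major, I in Bb major); Dm (vi in F major, iii in Bb major).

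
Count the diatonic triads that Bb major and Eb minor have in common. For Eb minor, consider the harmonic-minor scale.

1

Diatonic triads of Bb major: Bb (I), Cm (ii), Dm (iii), Eb (IV), F (V), Gm (vi), Adim (vii°).
Diatonic triads of Eb minor (harmonic minor): Ebm (i), Fdim (ii°), Gbaug (III+), Abm (iv), Bb (V), Cb (VI), Ddim (vii°).
Matching root and quality in both lists: Bb.
That gives 1 common triad.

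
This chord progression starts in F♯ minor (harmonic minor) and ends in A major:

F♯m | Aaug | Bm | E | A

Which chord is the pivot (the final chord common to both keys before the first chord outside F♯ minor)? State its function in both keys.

Bm — iv in F♯ minor, ii in A major

Chords diatonic to F♯ minor: F♯m, G♯dim, Aaug, Bm, C♯, D, E♯dim.
Reading the progression, the first chord not in that set is E, so the modulation leaves F♯ minor there.
The chord immediately before E is Bm, which is diatonic to both keys: iv in F♯ minor and ii in A major.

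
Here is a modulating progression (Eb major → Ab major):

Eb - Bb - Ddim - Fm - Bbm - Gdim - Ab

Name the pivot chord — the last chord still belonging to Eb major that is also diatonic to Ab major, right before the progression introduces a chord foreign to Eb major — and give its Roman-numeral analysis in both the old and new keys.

Fm — ii in Eb major, vi in Ab major

Chords diatonic to Eb major: Eb, Fm, Gm, Ab, Bb, Cm, Ddim.
Reading the progression, the first chord not in that set is Bbm, so the modulation leaves Eb major there.
The chord immediately before Bbm is Fm, which is diatonic to both keys: ii in Eb major and vi in Ab major.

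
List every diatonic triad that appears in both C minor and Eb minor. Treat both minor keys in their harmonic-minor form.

Ddim

Triads in C minor (harmonic minor): Cm (i), Ddim (ii°), Ebaug (III+), Fm (iv), G (V), Ab (VI), Bdim (vii°).
Triads in Eb minor (harmonic minor): Ebm (i), Fdim (ii°), Gbaug (III+), Abm (iv), Bb (V), Cb (VI), Ddim (vii°).
Shared triads with their functions: Ddim (ii° in C minor, vii° in Eb minor).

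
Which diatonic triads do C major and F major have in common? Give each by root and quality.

Triads in C major: C (I), Dm (ii), Em (iii), F (IV), G (V), Am (vi), Bdim (vii°).
Triads in F major: F (I), Gm (ii), Am (iii), Bb (IV), C (V), Dm (vi), Edim (vii°).
Shared triads with their functions: C (I in C major, V in F major); Dm (ii in C major, vi in F major); F (IV in C major, I in F major); Am (vi in C major, iii in F major).

C, Dm, F, Am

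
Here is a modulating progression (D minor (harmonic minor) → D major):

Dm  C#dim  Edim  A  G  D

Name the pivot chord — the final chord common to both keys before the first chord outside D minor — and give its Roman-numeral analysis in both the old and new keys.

A — V in D minor, V in D major

Chords diatonic to D minor: Dm, Edim, Faug, Gm, A, Bb, C#dim.
Reading the progression, the first chord not in that set is G, so the modulation leaves D minor there.
The chord immediately before G is A, which is diatonic to both keys: V in D minor and V in D major.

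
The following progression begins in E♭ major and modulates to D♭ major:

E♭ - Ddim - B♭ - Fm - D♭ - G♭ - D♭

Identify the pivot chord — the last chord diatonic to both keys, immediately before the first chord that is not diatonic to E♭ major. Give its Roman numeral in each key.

Chords diatonic to E♭ major: E♭, Fm, Gm, A♭, B♭, Cm, Ddim.
Reading the progression, the first chord not in that set is D♭, so the modulation leaves E♭ major there.
The chord immediately before D♭ is Fm, which is diatonic to both keys: ii in E♭ major and iii in D♭ major.

Fm — ii in E♭ major, iii in D♭ major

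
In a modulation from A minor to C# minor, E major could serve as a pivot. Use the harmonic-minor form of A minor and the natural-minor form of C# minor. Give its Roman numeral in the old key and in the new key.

V in A minor; III in C# minor

The scale of A minor (harmonic minor) is A B C D E F G#; E is degree 5, and the triad built there (E-G#-B) is major, so it is V.
The scale of C# minor (natural minor) is C# D# E F# G# A B; E is degree 3, and the triad built there (E-G#-B) is major, so it is III.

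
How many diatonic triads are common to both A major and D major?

4

Diatonic triads of A major: A major (I), B minor (ii), C♯ minor (iii), D major (IV), E major (V), F♯ minor (vi), G♯ diminished (vii°).
Diatonic triads of D major: D major (I), E minor (ii), F♯ minor (iii), G major (IV), A major (V), B minor (vi), C♯ diminished (vii°).
Matching root and quality in both lists: A major, B minor, D major, F♯ minor.
That gives 4 common triads.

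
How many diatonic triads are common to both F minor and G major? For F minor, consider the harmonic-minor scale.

Diatonic triads of F minor (harmonic minor): Fm (i), Gdim (ii°), Abaug (III+), Bbm (iv), C (V), Db (VI), Edim (vii°).
Diatonic triads of G major: G (I), Am (ii), Bm (iii), C (IV), D (V), Em (vi), F#dim (vii°).
Matching root and quality in both lists: C.
That gives 1 common triad.

1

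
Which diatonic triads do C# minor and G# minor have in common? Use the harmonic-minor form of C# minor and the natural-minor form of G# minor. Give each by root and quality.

C#m

Triads in C# minor (harmonic minor): C#m (i), D#dim (ii°), Eaug (III+), F#m (iv), G# (V), A (VI), B#dim (vii°).
Triads in G# minor (natural minor): G#m (i), A#dim (ii°), B (III), C#m (iv), D#m (v), E (VI), F# (VII).
Shared triads with their functions: C#m (i in C# minor, iv in G# minor).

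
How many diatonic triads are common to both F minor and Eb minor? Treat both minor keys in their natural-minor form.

2

Diatonic triads of F minor (natural minor): F minor (i), G diminished (ii°), Ab major (III), Bb minor (iv), C minor (v), Db major (VI), Eb major (VII).
Diatonic triads of Eb minor (natural minor): Eb minor (i), F diminished (ii°), Gb major (III), Ab minor (iv), Bb minor (v), Cb major (VI), Db major (VII).
Matching root and quality in both lists: Bb minor, Db major.
That gives 2 common triads.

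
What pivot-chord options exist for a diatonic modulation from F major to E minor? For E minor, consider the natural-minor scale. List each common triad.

Triads in F major: F (I), Gm (ii), Am (iii), Bb (IV), C (V), Dm (vi), Edim (vii°).
Triads in E minor (natural minor): Em (i), F#dim (ii°), G (III), Am (iv), Bm (v), C (VI), D (VII).
Shared triads with their functions: Am (iii in F major, iv in E minor); C (V in F major, VI in E minor).

Am, C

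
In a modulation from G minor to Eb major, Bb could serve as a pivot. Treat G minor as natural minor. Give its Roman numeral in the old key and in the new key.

The scale of G minor (natural minor) is G A Bb C D Eb F; Bb is degree 3, and the triad built there (Bb-D-F) is major, so it is III.
The scale of Eb major is Eb F G Ab Bb C D; Bb is degree 5, and the triad built there (Bb-D-F) is major, so it is V.

III in G minor; V in Eb major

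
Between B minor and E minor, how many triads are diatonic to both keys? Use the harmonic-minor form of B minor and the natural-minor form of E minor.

3

Diatonic triads of B minor (harmonic minor): B minor (i), C# diminished (ii°), D augmented (III+), E minor (iv), F# major (V), G major (VI), A# diminished (vii°).
Diatonic triads of E minor (natural minor): E minor (i), F# diminished (ii°), G major (III), A minor (iv), B minor (v), C major (VI), D major (VII).
Matching root and quality in both lists: B minor, E minor, G major.
That gives 3 common triads.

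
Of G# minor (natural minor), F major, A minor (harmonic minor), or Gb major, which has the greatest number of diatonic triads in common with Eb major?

F major

Triads of Eb major: Eb major (I), F minor (ii), G minor (iii), Ab major (IV), Bb major (V), C minor (vi), D diminished (vii°).
G# minor (natural minor) shares 0: none.
F major shares 2: Gm, Bb.
A minor (harmonic minor) shares 0: none.
Gb major shares 0: none.
The most common triads (2) are shared with F major.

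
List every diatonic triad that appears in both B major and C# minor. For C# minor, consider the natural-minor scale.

Triads in B major: B (I), C#m (ii), D#m (iii), E (IV), F# (V), G#m (vi), A#dim (vii°).
Triads in C# minor (natural minor): C#m (i), D#dim (ii°), E (III), F#m (iv), G#m (v), A (VI), B (VII).
Shared triads with their functions: B (I in B major, VII in C# minor); C#m (ii in B major, i in C# minor); E (IV in B major, III in C# minor); G#m (vi in B major, v in C# minor).

B, C#m, E, G#m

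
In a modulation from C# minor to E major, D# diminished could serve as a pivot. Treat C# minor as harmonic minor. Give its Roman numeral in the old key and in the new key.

The scale of C# minor (harmonic minor) is C# D# E F# G# A B#; D# is degree 2, and the triad built there (D#-F#-A) is diminished, so it is ii°.
The scale of E major is E F# G# A B C# D#; D# is degree 7, and the triad built there (D#-F#-A) is diminished, so it is vii°.

ii° in C# minor; vii° in E major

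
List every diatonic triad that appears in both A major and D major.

Triads in A major: A (I), Bm (ii), C#m (iii), D (IV), E (V), F#m (vi), G#dim (vii°).
Triads in D major: D (I), Em (ii), F#m (iii), G (IV), A (V), Bm (vi), C#dim (vii°).
Shared triads with their functions: A (I in A major, V in D major); Bm (ii in A major, vi in D major); D (IV in A major, I in D major); F#m (vi in A major, iii in D major).

A, Bm, D, F#m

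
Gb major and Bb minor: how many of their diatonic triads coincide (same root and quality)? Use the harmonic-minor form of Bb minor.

Diatonic triads of Gb major: Gb (I), Abm (ii), Bbm (iii), Cb (IV), Db (V), Ebm (vi), Fdim (vii°).
Diatonic triads of Bb minor (harmonic minor): Bbm (i), Cdim (ii°), Dbaug (III+), Ebm (iv), F (V), Gb (VI), Adim (vii°).
Matching root and quality in both lists: Gb, Bbm, Ebm.
That gives 3 common triads.

3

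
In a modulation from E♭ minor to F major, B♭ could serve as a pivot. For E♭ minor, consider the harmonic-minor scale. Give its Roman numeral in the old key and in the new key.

The scale of E♭ minor (harmonic minor) is E♭ F G♭ A♭ B♭ C♭ D; B♭ is degree 5, and the triad built there (B♭-D-F) is major, so it is V.
The scale of F major is F G A B♭ C D E; B♭ is degree 4, and the triad built there (B♭-D-F) is major, so it is IV.

V in E♭ minor; IV in F major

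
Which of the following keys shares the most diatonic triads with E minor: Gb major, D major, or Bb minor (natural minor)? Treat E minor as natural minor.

Triads of E minor (natural minor): E minor (i), F# diminished (ii°), G major (III), A minor (iv), B minor (v), C major (VI), D major (VII).
Gb major shares 0: none.
D major shares 4: Em, G, Bm, D.
Bb minor (natural minor) shares 0: none.
The most common triads (4) are shared with D major.

D major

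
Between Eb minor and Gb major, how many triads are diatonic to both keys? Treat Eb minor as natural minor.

7

Diatonic triads of Eb minor (natural minor): Eb minor (i), F diminished (ii°), Gb major (III), Ab minor (iv), Bb minor (v), Cb major (VI), Db major (VII).
Diatonic triads of Gb major: Gb major (I), Ab minor (ii), Bb minor (iii), Cb major (IV), Db major (V), Eb minor (vi), F diminished (vii°).
Matching root and quality in both lists: Eb minor, F diminished, Gb major, Ab minor, Bb minor, Cb major, Db major.
That gives 7 common triads.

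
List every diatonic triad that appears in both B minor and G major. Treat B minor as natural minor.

Bm, D, Em, G

Triads in B minor (natural minor): Bm (i), C♯dim (ii°), D (III), Em (iv), F♯m (v), G (VI), A (VII).
Triads in G major: G (I), Am (ii), Bm (iii), C (IV), D (V), Em (vi), F♯dim (vii°).
Shared triads with their functions: Bm (i in B minor, iii in G major); D (III in B minor, V in G major); Em (iv in B minor, vi in G major); G (VI in B minor, I in G major).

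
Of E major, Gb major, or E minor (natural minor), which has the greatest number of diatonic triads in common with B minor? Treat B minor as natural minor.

Triads of B minor (natural minor): B minor (i), C# diminished (ii°), D major (III), E minor (iv), F# minor (v), G major (VI), A major (VII).
E major shares 2: F#m, A.
Gb major shares 0: none.
E minor (natural minor) shares 4: Bm, D, Em, G.
The most common triads (4) are shared with E minor.

E minor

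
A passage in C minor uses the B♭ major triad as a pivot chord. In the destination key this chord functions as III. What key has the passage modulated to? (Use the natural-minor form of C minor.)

G minor

The numeral III denotes a major triad on scale degree 3. With B♭ on degree 3, the tonic of the new key is G.
Degree 3 carries a major triad in natural-minor keys, so the destination is G minor.
Check: the diatonic triads of G minor (natural minor) are Gm (i), Adim (ii°), B♭ (III), Cm (iv), Dm (v), E♭ (VI), F (VII) — B♭ major is indeed III.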